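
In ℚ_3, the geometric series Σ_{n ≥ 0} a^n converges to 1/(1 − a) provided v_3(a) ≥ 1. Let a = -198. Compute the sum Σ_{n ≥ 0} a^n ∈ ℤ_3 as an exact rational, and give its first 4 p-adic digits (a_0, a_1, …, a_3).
Σ a^n = 1/(1 − a) = 1/199;  first 4 digits = (1, 0, 2, 1)

v_3(a) = 2 ≥ 1, so the series converges in ℤ_3 to 1/(1 − a) = 1/(1 − (-198)) = 1/199. Expand this rational in ℤ_3: compute digits iteratively via d_i = x_i mod 3, x_{i+1} = (x_i − d_i)/3. The first 4 digits are (1, 0, 2, 1).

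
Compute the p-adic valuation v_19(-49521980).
v_19(-49521980) = 5

v_19(n) is the largest exponent k such that 19^k divides n. Factor out: -49521980 = -19^5 · 20. (Sign doesn't affect v_p.) So v_19(-49521980) = 5.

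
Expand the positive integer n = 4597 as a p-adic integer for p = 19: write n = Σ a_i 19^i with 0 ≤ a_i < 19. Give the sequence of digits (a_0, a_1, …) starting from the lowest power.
(a_0, a_1, …) = (18, 13, 12)

Repeated division by 19 gives the digits low-to-high: 4597 = 18 + 13·19^1 + 12·19^2. Digit sequence: (18, 13, 12).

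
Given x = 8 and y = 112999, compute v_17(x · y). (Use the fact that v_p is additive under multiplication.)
v_17(903992) = 3

v_p(x) = 0 (factor: 8 = 17^0 · 8); v_p(y) = 3 (factor: 112999 = 17^3 · 23). Additivity: v_p(xy) = v_p(x) + v_p(y) = 0 + 3 = 3. (Direct check: xy = 903992 = 17^3 · (184).)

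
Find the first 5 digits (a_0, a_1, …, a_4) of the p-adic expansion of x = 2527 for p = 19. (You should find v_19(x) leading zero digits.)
(a_0, …, a_4) = (0, 0, 7, 0, 0)

v_19(2527) = 2, so a_0 = ... = a_1 = 0. Factor out: x = 19^2 · u with u = 7 a unit in ℤ_19. Expand u iteratively via a_{v+i} = u_i mod 19, u_{i+1} = (u_i − a_{v+i})/19:
  u_0 = 7;  a_2 = 7;  u_1 = (u_0 − 7)/19 = 0
  u_1 = 0;  a_3 = 0;  u_2 = (u_1 − 0)/19 = 0
  u_2 = 0;  a_4 = 0;  u_3 = (u_2 − 0)/19 = 0
Digits: (0, 0, 7, 0, 0).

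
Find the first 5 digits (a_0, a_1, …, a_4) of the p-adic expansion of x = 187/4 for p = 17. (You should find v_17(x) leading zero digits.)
(a_0, …, a_4) = (0, 7, 4, 4, 4)

v_17(187/4) = 1, so a_0 = ... = a_0 = 0. Factor out: x = 17^1 · u with u = 11/4 a unit in ℤ_17. Expand u iteratively via a_{v+i} = u_i mod 17, u_{i+1} = (u_i − a_{v+i})/17:
  u_0 = 11/4;  a_1 = 7;  u_1 = (u_0 − 7)/17 = -1/4
  u_1 = -1/4;  a_2 = 4;  u_2 = (u_1 − 4)/17 = -1/4
  u_2 = -1/4;  a_3 = 4;  u_3 = (u_2 − 4)/17 = -1/4
  u_3 = -1/4;  a_4 = 4;  u_4 = (u_3 − 4)/17 = -1/4
Digits: (0, 7, 4, 4, 4).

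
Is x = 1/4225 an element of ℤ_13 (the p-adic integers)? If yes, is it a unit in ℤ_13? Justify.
x ∉ ℤ_13 (v_13(x) = -2 < 0)

ℤ_13 = {x ∈ ℚ_13 : v_13(x) ≥ 0} and ℤ_13^× = {x ∈ ℤ_13 : v_13(x) = 0}. Here v_13(1/4225) = v_13(num) − v_13(den) = -2; compare against these criteria.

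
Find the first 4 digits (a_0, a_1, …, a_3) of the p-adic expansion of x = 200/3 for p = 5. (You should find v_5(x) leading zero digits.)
(a_0, …, a_3) = (0, 0, 1, 2)

v_5(200/3) = 2, so a_0 = ... = a_1 = 0. Factor out: x = 5^2 · u with u = 8/3 a unit in ℤ_5. Expand u iteratively via a_{v+i} = u_i mod 5, u_{i+1} = (u_i − a_{v+i})/5:
  u_0 = 8/3;  a_2 = 1;  u_1 = (u_0 − 1)/5 = 1/3
  u_1 = 1/3;  a_3 = 2;  u_2 = (u_1 − 2)/5 = -1/3
Digits: (0, 0, 1, 2).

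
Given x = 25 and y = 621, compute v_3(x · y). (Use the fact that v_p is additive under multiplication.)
v_3(15525) = 3

v_p(x) = 0 (factor: 25 = 3^0 · 25); v_p(y) = 3 (factor: 621 = 3^3 · 23). Additivity: v_p(xy) = v_p(x) + v_p(y) = 0 + 3 = 3. (Direct check: xy = 15525 = 3^3 · (575).)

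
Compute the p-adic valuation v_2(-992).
v_2(-992) = 5

v_2(n) is the largest exponent k such that 2^k divides n. Factor out: -992 = -2^5 · 31. (Sign doesn't affect v_p.) So v_2(-992) = 5.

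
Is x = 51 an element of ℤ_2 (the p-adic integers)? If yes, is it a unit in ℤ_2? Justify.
x ∈ ℤ_2^× (unit); v_2(x) = 0

ℤ_2 = {x ∈ ℚ_2 : v_2(x) ≥ 0} and ℤ_2^× = {x ∈ ℤ_2 : v_2(x) = 0}. Here v_2(51) = v_2(num) − v_2(den) = 0; compare against these criteria.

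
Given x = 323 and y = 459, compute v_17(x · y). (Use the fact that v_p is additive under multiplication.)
v_17(148257) = 2

v_p(x) = 1 (factor: 323 = 17^1 · 19); v_p(y) = 1 (factor: 459 = 17^1 · 27). Additivity: v_p(xy) = v_p(x) + v_p(y) = 1 + 1 = 2. (Direct check: xy = 148257 = 17^2 · (513).)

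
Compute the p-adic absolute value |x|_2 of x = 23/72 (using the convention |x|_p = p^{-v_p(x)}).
|23/72|_2 = 8

Step 1 — compute v_2(x) by factoring powers of 2 out of the numerator and denominator: v_2(23/72) = -3. Step 2 — apply |x|_p = p^{-v_p(x)} = 2^{3} = 8.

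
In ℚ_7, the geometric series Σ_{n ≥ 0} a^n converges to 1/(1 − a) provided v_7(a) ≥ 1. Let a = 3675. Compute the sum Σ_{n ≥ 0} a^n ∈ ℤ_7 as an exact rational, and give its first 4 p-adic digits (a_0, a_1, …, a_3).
Σ a^n = 1/(1 − a) = -1/3674;  first 4 digits = (1, 0, 5, 3)

v_7(a) = 2 ≥ 1, so the series converges in ℤ_7 to 1/(1 − a) = 1/(1 − 3675) = -1/3674. Expand this rational in ℤ_7: compute digits iteratively via d_i = x_i mod 7, x_{i+1} = (x_i − d_i)/7. The first 4 digits are (1, 0, 5, 3).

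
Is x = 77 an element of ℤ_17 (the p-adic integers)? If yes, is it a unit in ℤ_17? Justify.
x ∈ ℤ_17^× (unit); v_17(x) = 0

ℤ_17 = {x ∈ ℚ_17 : v_17(x) ≥ 0} and ℤ_17^× = {x ∈ ℤ_17 : v_17(x) = 0}. Here v_17(77) = v_17(num) − v_17(den) = 0; compare against these criteria.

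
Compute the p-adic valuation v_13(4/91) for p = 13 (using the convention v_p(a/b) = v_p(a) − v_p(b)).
v_13(4/91) = -1

Factor powers of 13 from the numerator and denominator of the reduced fraction: 4 = 13^0 · 4 and 91 = 13^1 · 7. Apply v_p(a/b) = v_p(a) − v_p(b): v_13(4/91) = 0 − 1 = -1.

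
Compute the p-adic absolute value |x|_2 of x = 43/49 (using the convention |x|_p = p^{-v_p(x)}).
|43/49|_2 = 1

Step 1 — compute v_2(x) by factoring powers of 2 out of the numerator and denominator: v_2(43/49) = 0. Step 2 — apply |x|_p = p^{-v_p(x)} = 2^{0} = 1.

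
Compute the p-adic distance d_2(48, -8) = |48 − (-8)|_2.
d_2(48, -8) = 1/8

Step 1 — x − y = 48 − (-8) = 56. Step 2 — v_2(56) = 3 (factor: 56 = (2^3 · 7); the sign does not affect v_p). Step 3 — |x − y|_2 = 2^{-3} = 1/8.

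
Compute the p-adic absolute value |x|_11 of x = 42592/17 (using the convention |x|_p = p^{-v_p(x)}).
|42592/17|_11 = 1/1331

Step 1 — compute v_11(x) by factoring powers of 11 out of the numerator and denominator: v_11(42592/17) = 3. Step 2 — apply |x|_p = p^{-v_p(x)} = 11^{-3} = 1/1331.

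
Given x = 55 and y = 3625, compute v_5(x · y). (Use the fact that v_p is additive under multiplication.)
v_5(199375) = 4

v_p(x) = 1 (factor: 55 = 5^1 · 11); v_p(y) = 3 (factor: 3625 = 5^3 · 29). Additivity: v_p(xy) = v_p(x) + v_p(y) = 1 + 3 = 4. (Direct check: xy = 199375 = 5^4 · (319).)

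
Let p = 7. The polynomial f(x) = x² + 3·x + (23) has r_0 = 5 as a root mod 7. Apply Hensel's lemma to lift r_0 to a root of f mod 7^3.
r_2 = 117 (mod 343)

Hensel: r_{i+1} = r_i − f(r_i)·(f′(r_i))^{-1} mod 7^{i+2}, f′(x) = 2x + 3. Iterate:
  r_0 = 5 (mod 7)
  r_1 = 19 (mod 49)
  r_2 = 117 (mod 343)
Final: r = 117 satisfies f(r) ≡ 0 mod 7^3.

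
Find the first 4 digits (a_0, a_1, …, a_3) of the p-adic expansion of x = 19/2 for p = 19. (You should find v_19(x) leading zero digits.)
(a_0, …, a_3) = (0, 10, 9, 9)

v_19(19/2) = 1, so a_0 = ... = a_0 = 0. Factor out: x = 19^1 · u with u = 1/2 a unit in ℤ_19. Expand u iteratively via a_{v+i} = u_i mod 19, u_{i+1} = (u_i − a_{v+i})/19:
  u_0 = 1/2;  a_1 = 10;  u_1 = (u_0 − 10)/19 = -1/2
  u_1 = -1/2;  a_2 = 9;  u_2 = (u_1 − 9)/19 = -1/2
  u_2 = -1/2;  a_3 = 9;  u_3 = (u_2 − 9)/19 = -1/2
Digits: (0, 10, 9, 9).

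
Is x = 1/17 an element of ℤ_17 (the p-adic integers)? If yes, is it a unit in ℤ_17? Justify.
x ∉ ℤ_17 (v_17(x) = -1 < 0)

ℤ_17 = {x ∈ ℚ_17 : v_17(x) ≥ 0} and ℤ_17^× = {x ∈ ℤ_17 : v_17(x) = 0}. Here v_17(1/17) = v_17(num) − v_17(den) = -1; compare against these criteria.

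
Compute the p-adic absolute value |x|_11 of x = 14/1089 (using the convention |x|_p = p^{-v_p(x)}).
|14/1089|_11 = 121

Step 1 — compute v_11(x) by factoring powers of 11 out of the numerator and denominator: v_11(14/1089) = -2. Step 2 — apply |x|_p = p^{-v_p(x)} = 11^{2} = 121.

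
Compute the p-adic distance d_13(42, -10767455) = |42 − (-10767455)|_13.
d_13(42, -10767455) = 1/371293

Step 1 — x − y = 42 − (-10767455) = 10767497. Step 2 — v_13(10767497) = 5 (factor: 10767497 = (13^5 · 29); the sign does not affect v_p). Step 3 — |x − y|_13 = 13^{-5} = 1/371293.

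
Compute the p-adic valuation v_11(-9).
v_11(-9) = 0

v_11(n) is the largest exponent k such that 11^k divides n. Factor out: -9 = -11^0 · 9. (Sign doesn't affect v_p.) So v_11(-9) = 0.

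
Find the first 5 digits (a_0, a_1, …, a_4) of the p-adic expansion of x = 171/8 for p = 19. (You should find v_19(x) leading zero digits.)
(a_0, …, a_4) = (0, 13, 16, 11, 16)

v_19(171/8) = 1, so a_0 = ... = a_0 = 0. Factor out: x = 19^1 · u with u = 9/8 a unit in ℤ_19. Expand u iteratively via a_{v+i} = u_i mod 19, u_{i+1} = (u_i − a_{v+i})/19:
  u_0 = 9/8;  a_1 = 13;  u_1 = (u_0 − 13)/19 = -5/8
  u_1 = -5/8;  a_2 = 16;  u_2 = (u_1 − 16)/19 = -7/8
  u_2 = -7/8;  a_3 = 11;  u_3 = (u_2 − 11)/19 = -5/8
  u_3 = -5/8;  a_4 = 16;  u_4 = (u_3 − 16)/19 = -7/8
Digits: (0, 13, 16, 11, 16).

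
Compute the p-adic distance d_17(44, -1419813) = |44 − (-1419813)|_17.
d_17(44, -1419813) = 1/1419857

Step 1 — x − y = 44 − (-1419813) = 1419857. Step 2 — v_17(1419857) = 5 (factor: 1419857 = (17^5 · 1); the sign does not affect v_p). Step 3 — |x − y|_17 = 17^{-5} = 1/1419857.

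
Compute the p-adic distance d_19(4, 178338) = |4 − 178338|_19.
d_19(4, 178338) = 1/6859

Step 1 — x − y = 4 − 178338 = -178334. Step 2 — v_19(-178334) = 3 (factor: -178334 = −(19^3 · 26); the sign does not affect v_p). Step 3 — |x − y|_19 = 19^{-3} = 1/6859.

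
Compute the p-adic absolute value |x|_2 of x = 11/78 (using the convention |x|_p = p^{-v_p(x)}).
|11/78|_2 = 2

Step 1 — compute v_2(x) by factoring powers of 2 out of the numerator and denominator: v_2(11/78) = -1. Step 2 — apply |x|_p = p^{-v_p(x)} = 2^{1} = 2.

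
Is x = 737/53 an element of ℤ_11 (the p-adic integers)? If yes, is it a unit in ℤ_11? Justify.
x ∈ ℤ_11 but not a unit; v_11(x) = 1 > 0

ℤ_11 = {x ∈ ℚ_11 : v_11(x) ≥ 0} and ℤ_11^× = {x ∈ ℤ_11 : v_11(x) = 0}. Here v_11(737/53) = v_11(num) − v_11(den) = 1; compare against these criteria.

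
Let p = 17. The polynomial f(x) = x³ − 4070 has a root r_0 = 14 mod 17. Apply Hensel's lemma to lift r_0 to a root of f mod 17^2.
r_1 = 31 (mod 289)

Hensel: r_{i+1} = r_i − f(r_i)/f′(r_i) mod 17^{i+2}, where f′(x) = 3x². Iterate:
  r_0 = 14 (mod 17)
  r_1 = 31 (mod 289)
Final: r = 31 with f(r) ≡ 0 mod 17^2.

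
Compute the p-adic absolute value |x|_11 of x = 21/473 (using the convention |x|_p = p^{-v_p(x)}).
|21/473|_11 = 11

Step 1 — compute v_11(x) by factoring powers of 11 out of the numerator and denominator: v_11(21/473) = -1. Step 2 — apply |x|_p = p^{-v_p(x)} = 11^{1} = 11.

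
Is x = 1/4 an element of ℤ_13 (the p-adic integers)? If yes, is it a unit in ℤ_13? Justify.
x ∈ ℤ_13^× (unit); v_13(x) = 0

ℤ_13 = {x ∈ ℚ_13 : v_13(x) ≥ 0} and ℤ_13^× = {x ∈ ℤ_13 : v_13(x) = 0}. Here v_13(1/4) = v_13(num) − v_13(den) = 0; compare against these criteria.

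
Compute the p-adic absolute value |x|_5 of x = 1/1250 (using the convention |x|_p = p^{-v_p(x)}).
|1/1250|_5 = 625

Step 1 — compute v_5(x) by factoring powers of 5 out of the numerator and denominator: v_5(1/1250) = -4. Step 2 — apply |x|_p = p^{-v_p(x)} = 5^{4} = 625.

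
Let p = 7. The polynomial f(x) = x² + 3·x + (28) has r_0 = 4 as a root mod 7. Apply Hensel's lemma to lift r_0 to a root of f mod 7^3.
r_2 = 137 (mod 343)

Hensel: r_{i+1} = r_i − f(r_i)·(f′(r_i))^{-1} mod 7^{i+2}, f′(x) = 2x + 3. Iterate:
  r_0 = 4 (mod 7)
  r_1 = 39 (mod 49)
  r_2 = 137 (mod 343)
Final: r = 137 satisfies f(r) ≡ 0 mod 7^3.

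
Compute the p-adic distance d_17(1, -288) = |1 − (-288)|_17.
d_17(1, -288) = 1/289

Step 1 — x − y = 1 − (-288) = 289. Step 2 — v_17(289) = 2 (factor: 289 = (17^2 · 1); the sign does not affect v_p). Step 3 — |x − y|_17 = 17^{-2} = 1/289.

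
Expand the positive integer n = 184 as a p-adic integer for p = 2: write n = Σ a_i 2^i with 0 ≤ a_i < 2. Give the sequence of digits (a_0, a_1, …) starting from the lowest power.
(a_0, a_1, …) = (0, 0, 0, 1, 1, 1, 0, 1)

Repeated division by 2 gives the digits low-to-high: 184 = 1·2^3 + 1·2^4 + 1·2^5 + 1·2^7. Digit sequence: (0, 0, 0, 1, 1, 1, 0, 1).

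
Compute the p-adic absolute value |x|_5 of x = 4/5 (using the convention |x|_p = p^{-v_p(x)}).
|4/5|_5 = 5

Step 1 — compute v_5(x) by factoring powers of 5 out of the numerator and denominator: v_5(4/5) = -1. Step 2 — apply |x|_p = p^{-v_p(x)} = 5^{1} = 5.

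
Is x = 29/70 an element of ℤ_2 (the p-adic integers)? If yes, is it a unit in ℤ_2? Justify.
x ∉ ℤ_2 (v_2(x) = -1 < 0)

ℤ_2 = {x ∈ ℚ_2 : v_2(x) ≥ 0} and ℤ_2^× = {x ∈ ℤ_2 : v_2(x) = 0}. Here v_2(29/70) = v_2(num) − v_2(den) = -1; compare against these criteria.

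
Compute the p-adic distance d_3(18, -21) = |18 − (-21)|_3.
d_3(18, -21) = 1/3

Step 1 — x − y = 18 − (-21) = 39. Step 2 — v_3(39) = 1 (factor: 39 = (3^1 · 13); the sign does not affect v_p). Step 3 — |x − y|_3 = 3^{-1} = 1/3.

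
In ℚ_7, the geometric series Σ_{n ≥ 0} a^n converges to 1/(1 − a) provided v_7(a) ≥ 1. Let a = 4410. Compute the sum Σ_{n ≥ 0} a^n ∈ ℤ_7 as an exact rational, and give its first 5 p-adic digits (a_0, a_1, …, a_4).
Σ a^n = 1/(1 − a) = -1/4409;  first 5 digits = (1, 0, 6, 5, 2)

v_7(a) = 2 ≥ 1, so the series converges in ℤ_7 to 1/(1 − a) = 1/(1 − 4410) = -1/4409. Expand this rational in ℤ_7: compute digits iteratively via d_i = x_i mod 7, x_{i+1} = (x_i − d_i)/7. The first 5 digits are (1, 0, 6, 5, 2).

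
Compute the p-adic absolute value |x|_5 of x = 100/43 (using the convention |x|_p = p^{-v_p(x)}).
|100/43|_5 = 1/25

Step 1 — compute v_5(x) by factoring powers of 5 out of the numerator and denominator: v_5(100/43) = 2. Step 2 — apply |x|_p = p^{-v_p(x)} = 5^{-2} = 1/25.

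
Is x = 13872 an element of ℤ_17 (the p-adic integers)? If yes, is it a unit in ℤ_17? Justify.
x ∈ ℤ_17 but not a unit; v_17(x) = 2 > 0

ℤ_17 = {x ∈ ℚ_17 : v_17(x) ≥ 0} and ℤ_17^× = {x ∈ ℤ_17 : v_17(x) = 0}. Here v_17(13872) = v_17(num) − v_17(den) = 2; compare against these criteria.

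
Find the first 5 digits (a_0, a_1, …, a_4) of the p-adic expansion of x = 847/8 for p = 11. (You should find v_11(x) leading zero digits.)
(a_0, …, a_4) = (0, 0, 5, 1, 4)

v_11(847/8) = 2, so a_0 = ... = a_1 = 0. Factor out: x = 11^2 · u with u = 7/8 a unit in ℤ_11. Expand u iteratively via a_{v+i} = u_i mod 11, u_{i+1} = (u_i − a_{v+i})/11:
  u_0 = 7/8;  a_2 = 5;  u_1 = (u_0 − 5)/11 = -3/8
  u_1 = -3/8;  a_3 = 1;  u_2 = (u_1 − 1)/11 = -1/8
  u_2 = -1/8;  a_4 = 4;  u_3 = (u_2 − 4)/11 = -3/8
Digits: (0, 0, 5, 1, 4).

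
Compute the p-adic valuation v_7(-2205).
v_7(-2205) = 2

v_7(n) is the largest exponent k such that 7^k divides n. Factor out: -2205 = -7^2 · 45. (Sign doesn't affect v_p.) So v_7(-2205) = 2.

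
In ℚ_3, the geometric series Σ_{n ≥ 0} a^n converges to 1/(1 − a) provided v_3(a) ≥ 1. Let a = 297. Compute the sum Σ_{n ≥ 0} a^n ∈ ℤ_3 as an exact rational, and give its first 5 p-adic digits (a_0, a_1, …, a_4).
Σ a^n = 1/(1 − a) = -1/296;  first 5 digits = (1, 0, 0, 2, 0)

v_3(a) = 3 ≥ 1, so the series converges in ℤ_3 to 1/(1 − a) = 1/(1 − 297) = -1/296. Expand this rational in ℤ_3: compute digits iteratively via d_i = x_i mod 3, x_{i+1} = (x_i − d_i)/3. The first 5 digits are (1, 0, 0, 2, 0).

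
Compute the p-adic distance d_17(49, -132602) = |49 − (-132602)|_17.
d_17(49, -132602) = 1/4913

Step 1 — x − y = 49 − (-132602) = 132651. Step 2 — v_17(132651) = 3 (factor: 132651 = (17^3 · 27); the sign does not affect v_p). Step 3 — |x − y|_17 = 17^{-3} = 1/4913.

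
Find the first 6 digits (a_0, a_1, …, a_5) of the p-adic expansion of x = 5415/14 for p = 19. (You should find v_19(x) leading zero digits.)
(a_0, …, a_5) = (0, 0, 16, 6, 1, 4)

v_19(5415/14) = 2, so a_0 = ... = a_1 = 0. Factor out: x = 19^2 · u with u = 15/14 a unit in ℤ_19. Expand u iteratively via a_{v+i} = u_i mod 19, u_{i+1} = (u_i − a_{v+i})/19:
  u_0 = 15/14;  a_2 = 16;  u_1 = (u_0 − 16)/19 = -11/14
  u_1 = -11/14;  a_3 = 6;  u_2 = (u_1 − 6)/19 = -5/14
  u_2 = -5/14;  a_4 = 1;  u_3 = (u_2 − 1)/19 = -1/14
  u_3 = -1/14;  a_5 = 4;  u_4 = (u_3 − 4)/19 = -3/14
Digits: (0, 0, 16, 6, 1, 4).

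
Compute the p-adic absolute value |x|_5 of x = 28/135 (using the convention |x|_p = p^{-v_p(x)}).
|28/135|_5 = 5

Step 1 — compute v_5(x) by factoring powers of 5 out of the numerator and denominator: v_5(28/135) = -1. Step 2 — apply |x|_p = p^{-v_p(x)} = 5^{1} = 5.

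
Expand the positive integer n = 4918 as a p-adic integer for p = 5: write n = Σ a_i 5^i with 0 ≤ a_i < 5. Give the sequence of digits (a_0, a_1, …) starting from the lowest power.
(a_0, a_1, …) = (3, 3, 1, 4, 2, 1)

Repeated division by 5 gives the digits low-to-high: 4918 = 3 + 3·5^1 + 1·5^2 + 4·5^3 + 2·5^4 + 1·5^5. Digit sequence: (3, 3, 1, 4, 2, 1).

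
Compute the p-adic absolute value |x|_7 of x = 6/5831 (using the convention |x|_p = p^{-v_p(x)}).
|6/5831|_7 = 343

Step 1 — compute v_7(x) by factoring powers of 7 out of the numerator and denominator: v_7(6/5831) = -3. Step 2 — apply |x|_p = p^{-v_p(x)} = 7^{3} = 343.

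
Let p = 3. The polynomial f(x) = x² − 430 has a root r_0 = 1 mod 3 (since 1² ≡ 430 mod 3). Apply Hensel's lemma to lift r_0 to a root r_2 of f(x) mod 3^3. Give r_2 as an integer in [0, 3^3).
r_2 = 22 (mod 27)

Hensel's recurrence: r_{i+1} = r_i − f(r_i)·(f′(r_i))^{-1} mod 3^{i+2}, with f′(x) = 2x. Iterate:
  r_0 = 1 (mod 3)
  r_1 = 4 (mod 9)
  r_2 = 22 (mod 27)
Final: r_2 = 22, and one checks f(r_2) ≡ 0 mod 3^3.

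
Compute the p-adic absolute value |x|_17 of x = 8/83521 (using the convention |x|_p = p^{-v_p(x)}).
|8/83521|_17 = 83521

Step 1 — compute v_17(x) by factoring powers of 17 out of the numerator and denominator: v_17(8/83521) = -4. Step 2 — apply |x|_p = p^{-v_p(x)} = 17^{4} = 83521.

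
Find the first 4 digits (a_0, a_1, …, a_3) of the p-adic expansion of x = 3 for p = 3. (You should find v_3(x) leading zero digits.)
(a_0, …, a_3) = (0, 1, 0, 0)

v_3(3) = 1, so a_0 = ... = a_0 = 0. Factor out: x = 3^1 · u with u = 1 a unit in ℤ_3. Expand u iteratively via a_{v+i} = u_i mod 3, u_{i+1} = (u_i − a_{v+i})/3:
  u_0 = 1;  a_1 = 1;  u_1 = (u_0 − 1)/3 = 0
  u_1 = 0;  a_2 = 0;  u_2 = (u_1 − 0)/3 = 0
  u_2 = 0;  a_3 = 0;  u_3 = (u_2 − 0)/3 = 0
Digits: (0, 1, 0, 0).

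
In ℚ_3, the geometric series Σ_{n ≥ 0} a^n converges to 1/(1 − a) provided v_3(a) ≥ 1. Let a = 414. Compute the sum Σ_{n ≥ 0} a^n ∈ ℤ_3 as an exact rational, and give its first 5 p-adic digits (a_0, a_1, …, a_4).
Σ a^n = 1/(1 − a) = -1/413;  first 5 digits = (1, 0, 1, 0, 0)

v_3(a) = 2 ≥ 1, so the series converges in ℤ_3 to 1/(1 − a) = 1/(1 − 414) = -1/413. Expand this rational in ℤ_3: compute digits iteratively via d_i = x_i mod 3, x_{i+1} = (x_i − d_i)/3. The first 5 digits are (1, 0, 1, 0, 0).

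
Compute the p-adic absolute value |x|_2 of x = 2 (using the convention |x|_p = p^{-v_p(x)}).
|2|_2 = 1/2

Step 1 — compute v_2(x) by factoring powers of 2 out of the numerator and denominator: v_2(2) = 1. Step 2 — apply |x|_p = p^{-v_p(x)} = 2^{-1} = 1/2.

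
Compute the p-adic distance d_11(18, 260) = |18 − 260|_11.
d_11(18, 260) = 1/121

Step 1 — x − y = 18 − 260 = -242. Step 2 — v_11(-242) = 2 (factor: -242 = −(11^2 · 2); the sign does not affect v_p). Step 3 — |x − y|_11 = 11^{-2} = 1/121.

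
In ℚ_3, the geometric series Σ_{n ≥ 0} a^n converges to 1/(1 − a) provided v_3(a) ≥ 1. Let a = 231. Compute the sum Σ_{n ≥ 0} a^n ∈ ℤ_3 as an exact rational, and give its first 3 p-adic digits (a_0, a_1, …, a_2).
Σ a^n = 1/(1 − a) = -1/230;  first 3 digits = (1, 2, 2)

v_3(a) = 1 ≥ 1, so the series converges in ℤ_3 to 1/(1 − a) = 1/(1 − 231) = -1/230. Expand this rational in ℤ_3: compute digits iteratively via d_i = x_i mod 3, x_{i+1} = (x_i − d_i)/3. The first 3 digits are (1, 2, 2).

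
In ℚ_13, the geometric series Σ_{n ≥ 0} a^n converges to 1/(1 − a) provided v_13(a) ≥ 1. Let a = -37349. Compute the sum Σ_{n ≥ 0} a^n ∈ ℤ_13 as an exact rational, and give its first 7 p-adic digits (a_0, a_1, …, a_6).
Σ a^n = 1/(1 − a) = 1/37350;  first 7 digits = (1, 0, 0, 9, 11, 12, 2)

v_13(a) = 3 ≥ 1, so the series converges in ℤ_13 to 1/(1 − a) = 1/(1 − (-37349)) = 1/37350. Expand this rational in ℤ_13: compute digits iteratively via d_i = x_i mod 13, x_{i+1} = (x_i − d_i)/13. The first 7 digits are (1, 0, 0, 9, 11, 12, 2).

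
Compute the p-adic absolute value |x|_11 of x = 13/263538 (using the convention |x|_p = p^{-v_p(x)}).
|13/263538|_11 = 14641

Step 1 — compute v_11(x) by factoring powers of 11 out of the numerator and denominator: v_11(13/263538) = -4. Step 2 — apply |x|_p = p^{-v_p(x)} = 11^{4} = 14641.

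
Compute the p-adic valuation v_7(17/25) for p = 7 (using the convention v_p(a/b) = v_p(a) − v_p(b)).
v_7(17/25) = 0

Factor powers of 7 from the numerator and denominator of the reduced fraction: 17 = 7^0 · 17 and 25 = 7^0 · 25. Apply v_p(a/b) = v_p(a) − v_p(b): v_7(17/25) = 0 − 0 = 0.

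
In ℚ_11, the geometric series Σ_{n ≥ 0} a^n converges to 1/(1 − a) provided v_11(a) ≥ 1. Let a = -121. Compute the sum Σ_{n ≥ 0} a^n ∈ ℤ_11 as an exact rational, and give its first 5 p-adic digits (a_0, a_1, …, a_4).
Σ a^n = 1/(1 − a) = 1/122;  first 5 digits = (1, 0, 10, 10, 0)

v_11(a) = 2 ≥ 1, so the series converges in ℤ_11 to 1/(1 − a) = 1/(1 − (-121)) = 1/122. Expand this rational in ℤ_11: compute digits iteratively via d_i = x_i mod 11, x_{i+1} = (x_i − d_i)/11. The first 5 digits are (1, 0, 10, 10, 0).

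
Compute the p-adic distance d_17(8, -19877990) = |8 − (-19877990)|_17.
d_17(8, -19877990) = 1/1419857

Step 1 — x − y = 8 − (-19877990) = 19877998. Step 2 — v_17(19877998) = 5 (factor: 19877998 = (17^5 · 14); the sign does not affect v_p). Step 3 — |x − y|_17 = 17^{-5} = 1/1419857.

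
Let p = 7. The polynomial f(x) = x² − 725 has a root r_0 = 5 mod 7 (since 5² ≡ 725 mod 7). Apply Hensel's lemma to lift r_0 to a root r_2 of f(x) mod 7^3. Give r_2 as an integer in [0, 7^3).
r_2 = 271 (mod 343)

Hensel's recurrence: r_{i+1} = r_i − f(r_i)·(f′(r_i))^{-1} mod 7^{i+2}, with f′(x) = 2x. Iterate:
  r_0 = 5 (mod 7)
  r_1 = 26 (mod 49)
  r_2 = 271 (mod 343)
Final: r_2 = 271, and one checks f(r_2) ≡ 0 mod 7^3.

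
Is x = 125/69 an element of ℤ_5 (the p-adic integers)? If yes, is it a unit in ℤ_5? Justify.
x ∈ ℤ_5 but not a unit; v_5(x) = 3 > 0

ℤ_5 = {x ∈ ℚ_5 : v_5(x) ≥ 0} and ℤ_5^× = {x ∈ ℤ_5 : v_5(x) = 0}. Here v_5(125/69) = v_5(num) − v_5(den) = 3; compare against these criteria.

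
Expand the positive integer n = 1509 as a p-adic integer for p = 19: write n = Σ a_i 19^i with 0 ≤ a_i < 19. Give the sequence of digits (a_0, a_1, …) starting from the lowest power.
(a_0, a_1, …) = (8, 3, 4)

Repeated division by 19 gives the digits low-to-high: 1509 = 8 + 3·19^1 + 4·19^2. Digit sequence: (8, 3, 4).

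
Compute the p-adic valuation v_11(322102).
v_11(322102) = 5

v_11(n) is the largest exponent k such that 11^k divides n. Factor out: 322102 = 11^5 · 2. (Sign doesn't affect v_p.) So v_11(322102) = 5.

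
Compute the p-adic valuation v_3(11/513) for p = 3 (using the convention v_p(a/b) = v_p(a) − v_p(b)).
v_3(11/513) = -3

Factor powers of 3 from the numerator and denominator of the reduced fraction: 11 = 3^0 · 11 and 513 = 3^3 · 19. Apply v_p(a/b) = v_p(a) − v_p(b): v_3(11/513) = 0 − 3 = -3.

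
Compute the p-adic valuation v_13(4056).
v_13(4056) = 2

v_13(n) is the largest exponent k such that 13^k divides n. Factor out: 4056 = 13^2 · 24. (Sign doesn't affect v_p.) So v_13(4056) = 2.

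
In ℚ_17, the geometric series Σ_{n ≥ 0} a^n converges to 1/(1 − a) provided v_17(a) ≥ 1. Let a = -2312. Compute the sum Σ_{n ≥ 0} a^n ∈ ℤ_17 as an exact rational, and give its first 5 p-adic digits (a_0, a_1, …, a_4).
Σ a^n = 1/(1 − a) = 1/2313;  first 5 digits = (1, 0, 9, 16, 12)

v_17(a) = 2 ≥ 1, so the series converges in ℤ_17 to 1/(1 − a) = 1/(1 − (-2312)) = 1/2313. Expand this rational in ℤ_17: compute digits iteratively via d_i = x_i mod 17, x_{i+1} = (x_i − d_i)/17. The first 5 digits are (1, 0, 9, 16, 12).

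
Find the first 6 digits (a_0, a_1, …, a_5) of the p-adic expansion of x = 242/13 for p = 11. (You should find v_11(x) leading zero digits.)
(a_0, …, a_5) = (0, 0, 1, 5, 8, 6)

v_11(242/13) = 2, so a_0 = ... = a_1 = 0. Factor out: x = 11^2 · u with u = 2/13 a unit in ℤ_11. Expand u iteratively via a_{v+i} = u_i mod 11, u_{i+1} = (u_i − a_{v+i})/11:
  u_0 = 2/13;  a_2 = 1;  u_1 = (u_0 − 1)/11 = -1/13
  u_1 = -1/13;  a_3 = 5;  u_2 = (u_1 − 5)/11 = -6/13
  u_2 = -6/13;  a_4 = 8;  u_3 = (u_2 − 8)/11 = -10/13
  u_3 = -10/13;  a_5 = 6;  u_4 = (u_3 − 6)/11 = -8/13
Digits: (0, 0, 1, 5, 8, 6).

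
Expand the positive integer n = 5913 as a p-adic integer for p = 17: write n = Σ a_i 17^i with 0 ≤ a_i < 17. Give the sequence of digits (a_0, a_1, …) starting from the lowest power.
(a_0, a_1, …) = (14, 7, 3, 1)

Repeated division by 17 gives the digits low-to-high: 5913 = 14 + 7·17^1 + 3·17^2 + 1·17^3. Digit sequence: (14, 7, 3, 1).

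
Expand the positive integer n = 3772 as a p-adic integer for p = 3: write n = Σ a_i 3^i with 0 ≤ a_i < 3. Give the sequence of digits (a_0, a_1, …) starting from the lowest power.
(a_0, a_1, …) = (1, 0, 2, 1, 1, 0, 2, 1)

Repeated division by 3 gives the digits low-to-high: 3772 = 1 + 2·3^2 + 1·3^3 + 1·3^4 + 2·3^6 + 1·3^7. Digit sequence: (1, 0, 2, 1, 1, 0, 2, 1).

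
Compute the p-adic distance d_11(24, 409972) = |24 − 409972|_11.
d_11(24, 409972) = 1/14641

Step 1 — x − y = 24 − 409972 = -409948. Step 2 — v_11(-409948) = 4 (factor: -409948 = −(11^4 · 28); the sign does not affect v_p). Step 3 — |x − y|_11 = 11^{-4} = 1/14641.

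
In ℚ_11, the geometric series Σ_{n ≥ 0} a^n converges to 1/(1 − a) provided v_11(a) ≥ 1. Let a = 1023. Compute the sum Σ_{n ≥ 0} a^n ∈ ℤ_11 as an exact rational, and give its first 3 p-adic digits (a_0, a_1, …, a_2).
Σ a^n = 1/(1 − a) = -1/1022;  first 3 digits = (1, 5, 0)

v_11(a) = 1 ≥ 1, so the series converges in ℤ_11 to 1/(1 − a) = 1/(1 − 1023) = -1/1022. Expand this rational in ℤ_11: compute digits iteratively via d_i = x_i mod 11, x_{i+1} = (x_i − d_i)/11. The first 3 digits are (1, 5, 0).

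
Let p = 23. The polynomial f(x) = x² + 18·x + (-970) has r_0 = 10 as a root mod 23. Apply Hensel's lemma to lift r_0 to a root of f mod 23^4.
r_3 = 94747 (mod 279841)

Hensel: r_{i+1} = r_i − f(r_i)·(f′(r_i))^{-1} mod 23^{i+2}, f′(x) = 2x + 18. Iterate:
  r_0 = 10 (mod 23)
  r_1 = 56 (mod 529)
  r_2 = 9578 (mod 12167)
  r_3 = 94747 (mod 279841)
Final: r = 94747 satisfies f(r) ≡ 0 mod 23^4.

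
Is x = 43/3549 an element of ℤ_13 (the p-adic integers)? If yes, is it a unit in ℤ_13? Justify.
x ∉ ℤ_13 (v_13(x) = -2 < 0)

ℤ_13 = {x ∈ ℚ_13 : v_13(x) ≥ 0} and ℤ_13^× = {x ∈ ℤ_13 : v_13(x) = 0}. Here v_13(43/3549) = v_13(num) − v_13(den) = -2; compare against these criteria.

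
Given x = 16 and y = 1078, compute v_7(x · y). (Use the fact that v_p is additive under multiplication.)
v_7(17248) = 2

v_p(x) = 0 (factor: 16 = 7^0 · 16); v_p(y) = 2 (factor: 1078 = 7^2 · 22). Additivity: v_p(xy) = v_p(x) + v_p(y) = 0 + 2 = 2. (Direct check: xy = 17248 = 7^2 · (352).)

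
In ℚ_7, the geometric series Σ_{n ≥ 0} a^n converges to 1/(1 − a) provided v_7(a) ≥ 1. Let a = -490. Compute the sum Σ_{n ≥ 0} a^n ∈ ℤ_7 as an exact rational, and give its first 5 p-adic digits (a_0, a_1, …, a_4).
Σ a^n = 1/(1 − a) = 1/491;  first 5 digits = (1, 0, 4, 5, 1)

v_7(a) = 2 ≥ 1, so the series converges in ℤ_7 to 1/(1 − a) = 1/(1 − (-490)) = 1/491. Expand this rational in ℤ_7: compute digits iteratively via d_i = x_i mod 7, x_{i+1} = (x_i − d_i)/7. The first 5 digits are (1, 0, 4, 5, 1).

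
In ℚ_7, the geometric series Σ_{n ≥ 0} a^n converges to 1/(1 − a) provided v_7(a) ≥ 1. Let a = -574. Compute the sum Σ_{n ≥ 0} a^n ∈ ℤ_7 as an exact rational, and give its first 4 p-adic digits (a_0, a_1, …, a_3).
Σ a^n = 1/(1 − a) = 1/575;  first 4 digits = (1, 2, 6, 0)

v_7(a) = 1 ≥ 1, so the series converges in ℤ_7 to 1/(1 − a) = 1/(1 − (-574)) = 1/575. Expand this rational in ℤ_7: compute digits iteratively via d_i = x_i mod 7, x_{i+1} = (x_i − d_i)/7. The first 4 digits are (1, 2, 6, 0).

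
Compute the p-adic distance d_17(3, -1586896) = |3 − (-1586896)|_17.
d_17(3, -1586896) = 1/83521

Step 1 — x − y = 3 − (-1586896) = 1586899. Step 2 — v_17(1586899) = 4 (factor: 1586899 = (17^4 · 19); the sign does not affect v_p). Step 3 — |x − y|_17 = 17^{-4} = 1/83521.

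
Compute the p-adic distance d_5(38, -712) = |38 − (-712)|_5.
d_5(38, -712) = 1/125

Step 1 — x − y = 38 − (-712) = 750. Step 2 — v_5(750) = 3 (factor: 750 = (5^3 · 6); the sign does not affect v_p). Step 3 — |x − y|_5 = 5^{-3} = 1/125.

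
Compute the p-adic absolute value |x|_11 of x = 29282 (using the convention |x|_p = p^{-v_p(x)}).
|29282|_11 = 1/14641

Step 1 — compute v_11(x) by factoring powers of 11 out of the numerator and denominator: v_11(29282) = 4. Step 2 — apply |x|_p = p^{-v_p(x)} = 11^{-4} = 1/14641.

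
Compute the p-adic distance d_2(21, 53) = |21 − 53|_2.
d_2(21, 53) = 1/32

Step 1 — x − y = 21 − 53 = -32. Step 2 — v_2(-32) = 5 (factor: -32 = −(2^5 · 1); the sign does not affect v_p). Step 3 — |x − y|_2 = 2^{-5} = 1/32.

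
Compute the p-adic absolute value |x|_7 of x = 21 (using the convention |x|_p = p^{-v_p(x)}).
|21|_7 = 1/7

Step 1 — compute v_7(x) by factoring powers of 7 out of the numerator and denominator: v_7(21) = 1. Step 2 — apply |x|_p = p^{-v_p(x)} = 7^{-1} = 1/7.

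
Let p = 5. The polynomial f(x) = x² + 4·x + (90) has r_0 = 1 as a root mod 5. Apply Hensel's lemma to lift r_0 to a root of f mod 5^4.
r_3 = 231 (mod 625)

Hensel: r_{i+1} = r_i − f(r_i)·(f′(r_i))^{-1} mod 5^{i+2}, f′(x) = 2x + 4. Iterate:
  r_0 = 1 (mod 5)
  r_1 = 6 (mod 25)
  r_2 = 106 (mod 125)
  r_3 = 231 (mod 625)
Final: r = 231 satisfies f(r) ≡ 0 mod 5^4.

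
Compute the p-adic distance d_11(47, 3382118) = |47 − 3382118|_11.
d_11(47, 3382118) = 1/161051

Step 1 — x − y = 47 − 3382118 = -3382071. Step 2 — v_11(-3382071) = 5 (factor: -3382071 = −(11^5 · 21); the sign does not affect v_p). Step 3 — |x − y|_11 = 11^{-5} = 1/161051.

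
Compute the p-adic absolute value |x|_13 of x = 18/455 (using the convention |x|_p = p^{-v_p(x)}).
|18/455|_13 = 13

Step 1 — compute v_13(x) by factoring powers of 13 out of the numerator and denominator: v_13(18/455) = -1. Step 2 — apply |x|_p = p^{-v_p(x)} = 13^{1} = 13.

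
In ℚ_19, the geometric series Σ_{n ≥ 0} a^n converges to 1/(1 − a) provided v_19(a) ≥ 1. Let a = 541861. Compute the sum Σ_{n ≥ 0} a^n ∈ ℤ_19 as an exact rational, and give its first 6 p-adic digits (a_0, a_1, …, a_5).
Σ a^n = 1/(1 − a) = -1/541860;  first 6 digits = (1, 0, 0, 3, 4, 0)

v_19(a) = 3 ≥ 1, so the series converges in ℤ_19 to 1/(1 − a) = 1/(1 − 541861) = -1/541860. Expand this rational in ℤ_19: compute digits iteratively via d_i = x_i mod 19, x_{i+1} = (x_i − d_i)/19. The first 6 digits are (1, 0, 0, 3, 4, 0).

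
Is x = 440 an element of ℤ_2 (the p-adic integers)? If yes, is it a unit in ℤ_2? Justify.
x ∈ ℤ_2 but not a unit; v_2(x) = 3 > 0

ℤ_2 = {x ∈ ℚ_2 : v_2(x) ≥ 0} and ℤ_2^× = {x ∈ ℤ_2 : v_2(x) = 0}. Here v_2(440) = v_2(num) − v_2(den) = 3; compare against these criteria.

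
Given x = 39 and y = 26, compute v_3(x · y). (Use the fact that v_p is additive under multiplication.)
v_3(1014) = 1

v_p(x) = 1 (factor: 39 = 3^1 · 13); v_p(y) = 0 (factor: 26 = 3^0 · 26). Additivity: v_p(xy) = v_p(x) + v_p(y) = 1 + 0 = 1. (Direct check: xy = 1014 = 3^1 · (338).)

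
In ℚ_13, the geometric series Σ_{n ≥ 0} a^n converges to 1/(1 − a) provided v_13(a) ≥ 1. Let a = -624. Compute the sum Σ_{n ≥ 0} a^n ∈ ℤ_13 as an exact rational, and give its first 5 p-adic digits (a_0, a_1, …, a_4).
Σ a^n = 1/(1 − a) = 1/625;  first 5 digits = (1, 4, 12, 6, 4)

v_13(a) = 1 ≥ 1, so the series converges in ℤ_13 to 1/(1 − a) = 1/(1 − (-624)) = 1/625. Expand this rational in ℤ_13: compute digits iteratively via d_i = x_i mod 13, x_{i+1} = (x_i − d_i)/13. The first 5 digits are (1, 4, 12, 6, 4).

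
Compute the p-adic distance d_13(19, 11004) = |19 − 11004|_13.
d_13(19, 11004) = 1/2197

Step 1 — x − y = 19 − 11004 = -10985. Step 2 — v_13(-10985) = 3 (factor: -10985 = −(13^3 · 5); the sign does not affect v_p). Step 3 — |x − y|_13 = 13^{-3} = 1/2197.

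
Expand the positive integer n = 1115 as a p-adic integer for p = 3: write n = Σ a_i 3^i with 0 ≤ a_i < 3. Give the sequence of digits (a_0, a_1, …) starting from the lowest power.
(a_0, a_1, …) = (2, 2, 0, 2, 1, 1, 1)

Repeated division by 3 gives the digits low-to-high: 1115 = 2 + 2·3^1 + 2·3^3 + 1·3^4 + 1·3^5 + 1·3^6. Digit sequence: (2, 2, 0, 2, 1, 1, 1).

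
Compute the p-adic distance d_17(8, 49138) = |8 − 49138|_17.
d_17(8, 49138) = 1/4913

Step 1 — x − y = 8 − 49138 = -49130. Step 2 — v_17(-49130) = 3 (factor: -49130 = −(17^3 · 10); the sign does not affect v_p). Step 3 — |x − y|_17 = 17^{-3} = 1/4913.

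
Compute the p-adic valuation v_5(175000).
v_5(175000) = 5

v_5(n) is the largest exponent k such that 5^k divides n. Factor out: 175000 = 5^5 · 56. (Sign doesn't affect v_p.) So v_5(175000) = 5.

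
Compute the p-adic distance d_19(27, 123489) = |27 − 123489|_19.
d_19(27, 123489) = 1/6859

Step 1 — x − y = 27 − 123489 = -123462. Step 2 — v_19(-123462) = 3 (factor: -123462 = −(19^3 · 18); the sign does not affect v_p). Step 3 — |x − y|_19 = 19^{-3} = 1/6859.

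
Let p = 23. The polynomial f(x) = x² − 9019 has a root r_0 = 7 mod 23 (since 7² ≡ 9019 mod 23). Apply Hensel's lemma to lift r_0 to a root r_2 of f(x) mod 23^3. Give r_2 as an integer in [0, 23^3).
r_2 = 11001 (mod 12167)

Hensel's recurrence: r_{i+1} = r_i − f(r_i)·(f′(r_i))^{-1} mod 23^{i+2}, with f′(x) = 2x. Iterate:
  r_0 = 7 (mod 23)
  r_1 = 421 (mod 529)
  r_2 = 11001 (mod 12167)
Final: r_2 = 11001, and one checks f(r_2) ≡ 0 mod 23^3.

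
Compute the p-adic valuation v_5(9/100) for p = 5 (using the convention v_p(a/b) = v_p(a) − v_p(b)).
v_5(9/100) = -2

Factor powers of 5 from the numerator and denominator of the reduced fraction: 9 = 5^0 · 9 and 100 = 5^2 · 4. Apply v_p(a/b) = v_p(a) − v_p(b): v_5(9/100) = 0 − 2 = -2.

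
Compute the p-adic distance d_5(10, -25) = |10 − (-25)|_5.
d_5(10, -25) = 1/5

Step 1 — x − y = 10 − (-25) = 35. Step 2 — v_5(35) = 1 (factor: 35 = (5^1 · 7); the sign does not affect v_p). Step 3 — |x − y|_5 = 5^{-1} = 1/5.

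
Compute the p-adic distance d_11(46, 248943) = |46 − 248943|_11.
d_11(46, 248943) = 1/14641

Step 1 — x − y = 46 − 248943 = -248897. Step 2 — v_11(-248897) = 4 (factor: -248897 = −(11^4 · 17); the sign does not affect v_p). Step 3 — |x − y|_11 = 11^{-4} = 1/14641.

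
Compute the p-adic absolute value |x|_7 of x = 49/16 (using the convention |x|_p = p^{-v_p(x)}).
|49/16|_7 = 1/49

Step 1 — compute v_7(x) by factoring powers of 7 out of the numerator and denominator: v_7(49/16) = 2. Step 2 — apply |x|_p = p^{-v_p(x)} = 7^{-2} = 1/49.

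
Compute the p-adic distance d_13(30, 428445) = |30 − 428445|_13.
d_13(30, 428445) = 1/28561

Step 1 — x − y = 30 − 428445 = -428415. Step 2 — v_13(-428415) = 4 (factor: -428415 = −(13^4 · 15); the sign does not affect v_p). Step 3 — |x − y|_13 = 13^{-4} = 1/28561.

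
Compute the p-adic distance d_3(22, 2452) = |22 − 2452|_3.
d_3(22, 2452) = 1/243

Step 1 — x − y = 22 − 2452 = -2430. Step 2 — v_3(-2430) = 5 (factor: -2430 = −(3^5 · 10); the sign does not affect v_p). Step 3 — |x − y|_3 = 3^{-5} = 1/243.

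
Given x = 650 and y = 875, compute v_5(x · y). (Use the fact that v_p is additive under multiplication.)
v_5(568750) = 5

v_p(x) = 2 (factor: 650 = 5^2 · 26); v_p(y) = 3 (factor: 875 = 5^3 · 7). Additivity: v_p(xy) = v_p(x) + v_p(y) = 2 + 3 = 5. (Direct check: xy = 568750 = 5^5 · (182).)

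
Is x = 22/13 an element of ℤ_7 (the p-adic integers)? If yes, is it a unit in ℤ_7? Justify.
x ∈ ℤ_7^× (unit); v_7(x) = 0

ℤ_7 = {x ∈ ℚ_7 : v_7(x) ≥ 0} and ℤ_7^× = {x ∈ ℤ_7 : v_7(x) = 0}. Here v_7(22/13) = v_7(num) − v_7(den) = 0; compare against these criteria.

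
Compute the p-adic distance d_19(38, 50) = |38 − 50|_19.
d_19(38, 50) = 1

Step 1 — x − y = 38 − 50 = -12. Step 2 — v_19(-12) = 0 (factor: -12 = −(19^0 · 12); the sign does not affect v_p). Step 3 — |x − y|_19 = 19^{0} = 1.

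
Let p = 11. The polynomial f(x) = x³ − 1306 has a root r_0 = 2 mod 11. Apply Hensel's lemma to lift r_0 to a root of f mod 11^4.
r_3 = 12432 (mod 14641)

Hensel: r_{i+1} = r_i − f(r_i)/f′(r_i) mod 11^{i+2}, where f′(x) = 3x². Iterate:
  r_0 = 2 (mod 11)
  r_1 = 90 (mod 121)
  r_2 = 453 (mod 1331)
  r_3 = 12432 (mod 14641)
Final: r = 12432 with f(r) ≡ 0 mod 11^4.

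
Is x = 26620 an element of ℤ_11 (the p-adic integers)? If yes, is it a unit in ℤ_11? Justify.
x ∈ ℤ_11 but not a unit; v_11(x) = 3 > 0

ℤ_11 = {x ∈ ℚ_11 : v_11(x) ≥ 0} and ℤ_11^× = {x ∈ ℤ_11 : v_11(x) = 0}. Here v_11(26620) = v_11(num) − v_11(den) = 3; compare against these criteria.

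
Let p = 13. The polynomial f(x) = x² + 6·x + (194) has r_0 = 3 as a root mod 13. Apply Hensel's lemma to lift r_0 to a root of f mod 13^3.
r_2 = 1407 (mod 2197)

Hensel: r_{i+1} = r_i − f(r_i)·(f′(r_i))^{-1} mod 13^{i+2}, f′(x) = 2x + 6. Iterate:
  r_0 = 3 (mod 13)
  r_1 = 55 (mod 169)
  r_2 = 1407 (mod 2197)
Final: r = 1407 satisfies f(r) ≡ 0 mod 13^3.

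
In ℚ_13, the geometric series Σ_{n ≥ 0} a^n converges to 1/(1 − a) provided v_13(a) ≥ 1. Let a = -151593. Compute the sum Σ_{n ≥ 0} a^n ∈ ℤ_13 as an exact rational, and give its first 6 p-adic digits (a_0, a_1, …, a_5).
Σ a^n = 1/(1 − a) = 1/151594;  first 6 digits = (1, 0, 0, 9, 7, 12)

v_13(a) = 3 ≥ 1, so the series converges in ℤ_13 to 1/(1 − a) = 1/(1 − (-151593)) = 1/151594. Expand this rational in ℤ_13: compute digits iteratively via d_i = x_i mod 13, x_{i+1} = (x_i − d_i)/13. The first 6 digits are (1, 0, 0, 9, 7, 12).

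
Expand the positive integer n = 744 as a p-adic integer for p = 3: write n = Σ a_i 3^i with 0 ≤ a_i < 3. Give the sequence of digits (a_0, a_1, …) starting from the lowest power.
(a_0, a_1, …) = (0, 2, 1, 0, 0, 0, 1)

Repeated division by 3 gives the digits low-to-high: 744 = 2·3^1 + 1·3^2 + 1·3^6. Digit sequence: (0, 2, 1, 0, 0, 0, 1).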